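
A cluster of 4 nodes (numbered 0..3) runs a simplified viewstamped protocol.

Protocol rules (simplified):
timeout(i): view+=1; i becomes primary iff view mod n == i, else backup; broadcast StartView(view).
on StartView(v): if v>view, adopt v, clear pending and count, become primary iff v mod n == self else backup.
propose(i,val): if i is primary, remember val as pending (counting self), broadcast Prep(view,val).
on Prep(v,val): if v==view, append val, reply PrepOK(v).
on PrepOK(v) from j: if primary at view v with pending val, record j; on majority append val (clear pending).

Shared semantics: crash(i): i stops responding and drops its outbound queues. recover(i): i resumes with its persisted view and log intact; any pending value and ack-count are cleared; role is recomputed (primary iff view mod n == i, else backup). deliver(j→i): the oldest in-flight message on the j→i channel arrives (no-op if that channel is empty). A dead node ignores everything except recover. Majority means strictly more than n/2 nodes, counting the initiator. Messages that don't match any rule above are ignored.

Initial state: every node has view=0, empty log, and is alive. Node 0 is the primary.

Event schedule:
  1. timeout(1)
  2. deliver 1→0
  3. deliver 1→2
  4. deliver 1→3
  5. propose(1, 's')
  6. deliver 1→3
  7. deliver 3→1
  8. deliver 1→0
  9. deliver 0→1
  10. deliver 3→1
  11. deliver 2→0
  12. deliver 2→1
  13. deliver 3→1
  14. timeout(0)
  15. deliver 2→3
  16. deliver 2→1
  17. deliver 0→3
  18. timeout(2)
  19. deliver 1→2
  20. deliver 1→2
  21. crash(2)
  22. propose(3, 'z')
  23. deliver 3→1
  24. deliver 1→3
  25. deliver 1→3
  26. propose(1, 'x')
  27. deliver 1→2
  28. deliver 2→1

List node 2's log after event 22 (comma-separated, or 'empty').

1. timeout(1):  <1:prim v1 ->
2. deliver 1→0:  <0:back v1 ->
3. deliver 1→2:  <2:back v1 ->
4. deliver 1→3:  <3:back v1 ->
5. propose(1,'s'):  nop
6. deliver 1→3:  <3:back v1 s>
7. deliver 3→1:  nop
8. deliver 1→0:  <0:back v1 s>
9. deliver 0→1:  <1:prim v1 s>
10. deliver 3→1:  nop
11. deliver 2→0:  nop
12. deliver 2→1:  nop
13. deliver 3→1:  nop
14. timeout(0):  <0:back v2 s>
15. deliver 2→3:  nop
16. deliver 2→1:  nop
17. deliver 0→3:  <3:back v2 s>
18. timeout(2):  <2:prim v2 ->
19. deliver 1→2:  nop
20. deliver 1→2:  nop
21. crash(2):  <2:✗prim v2 ->
22. propose(3,'z'):  nop

empty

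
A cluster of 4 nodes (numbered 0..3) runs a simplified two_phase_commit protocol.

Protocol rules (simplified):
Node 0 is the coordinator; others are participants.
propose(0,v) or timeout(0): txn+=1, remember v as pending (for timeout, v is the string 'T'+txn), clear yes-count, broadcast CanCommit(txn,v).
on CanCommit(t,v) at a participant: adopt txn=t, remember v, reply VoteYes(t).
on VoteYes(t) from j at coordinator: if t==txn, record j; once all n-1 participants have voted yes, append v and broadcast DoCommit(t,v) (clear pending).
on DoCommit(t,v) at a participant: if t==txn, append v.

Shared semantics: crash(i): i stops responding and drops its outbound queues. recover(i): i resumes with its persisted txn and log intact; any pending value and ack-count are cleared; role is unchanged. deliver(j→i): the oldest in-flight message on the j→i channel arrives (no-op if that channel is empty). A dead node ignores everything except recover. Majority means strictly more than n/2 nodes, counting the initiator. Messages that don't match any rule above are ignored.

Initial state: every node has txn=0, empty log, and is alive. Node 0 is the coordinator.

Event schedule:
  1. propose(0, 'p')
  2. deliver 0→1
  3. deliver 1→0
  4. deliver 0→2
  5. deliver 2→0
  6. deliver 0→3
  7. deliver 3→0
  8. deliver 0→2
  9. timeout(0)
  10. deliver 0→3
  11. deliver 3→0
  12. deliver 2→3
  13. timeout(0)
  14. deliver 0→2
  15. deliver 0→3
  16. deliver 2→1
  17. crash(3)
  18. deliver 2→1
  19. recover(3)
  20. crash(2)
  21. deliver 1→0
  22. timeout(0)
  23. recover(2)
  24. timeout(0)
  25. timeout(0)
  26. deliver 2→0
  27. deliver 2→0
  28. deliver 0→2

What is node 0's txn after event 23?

4

step 1 propose(0,'p'): 0={coor,t=1,log=-}
step 2 deliver 0→1: 1={part,t=1,log=-}
step 3 deliver 1→0: —
step 4 deliver 0→2: 2={part,t=1,log=-}
step 5 deliver 2→0: —
step 6 deliver 0→3: 3={part,t=1,log=-}
step 7 deliver 3→0: 0={coor,t=1,log=p}
step 8 deliver 0→2: 2={part,t=1,log=p}
step 9 timeout(0): 0={coor,t=2,log=p}
step 10 deliver 0→3: 3={part,t=1,log=p}
step 11 deliver 3→0: —
step 12 deliver 2→3: —
step 13 timeout(0): 0={coor,t=3,log=p}
step 14 deliver 0→2: 2={part,t=2,log=p}
step 15 deliver 0→3: 3={part,t=2,log=p}
step 16 deliver 2→1: —
step 17 crash(3): 3={✗part,t=2,log=p}
step 18 deliver 2→1: —
step 19 recover(3): 3={part,t=2,log=p}
step 20 crash(2): 2={✗part,t=2,log=p}
step 21 deliver 1→0: —
step 22 timeout(0): 0={coor,t=4,log=p}
step 23 recover(2): 2={part,t=2,log=p}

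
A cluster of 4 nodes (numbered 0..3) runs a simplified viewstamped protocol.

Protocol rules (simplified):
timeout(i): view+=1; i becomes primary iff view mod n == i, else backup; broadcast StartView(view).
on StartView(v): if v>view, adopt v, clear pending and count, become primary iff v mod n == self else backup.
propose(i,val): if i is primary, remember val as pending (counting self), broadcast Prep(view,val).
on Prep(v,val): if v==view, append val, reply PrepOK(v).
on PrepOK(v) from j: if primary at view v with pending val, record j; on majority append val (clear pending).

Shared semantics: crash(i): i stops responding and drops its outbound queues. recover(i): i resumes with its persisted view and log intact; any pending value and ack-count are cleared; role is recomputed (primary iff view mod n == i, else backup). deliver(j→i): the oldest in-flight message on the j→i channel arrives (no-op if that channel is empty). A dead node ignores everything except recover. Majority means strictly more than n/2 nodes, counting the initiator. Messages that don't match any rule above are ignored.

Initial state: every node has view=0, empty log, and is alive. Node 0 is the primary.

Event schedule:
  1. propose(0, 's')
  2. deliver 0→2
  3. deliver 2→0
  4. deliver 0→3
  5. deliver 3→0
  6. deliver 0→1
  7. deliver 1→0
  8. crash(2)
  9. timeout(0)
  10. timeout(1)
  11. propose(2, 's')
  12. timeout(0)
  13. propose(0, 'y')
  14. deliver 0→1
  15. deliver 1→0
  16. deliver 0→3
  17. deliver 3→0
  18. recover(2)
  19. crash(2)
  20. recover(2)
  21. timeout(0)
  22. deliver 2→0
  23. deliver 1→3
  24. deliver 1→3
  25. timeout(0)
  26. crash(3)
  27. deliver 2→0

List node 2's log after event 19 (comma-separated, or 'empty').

s

step 1 propose(0,'s'): —
step 2 deliver 0→2: 2={back,v=0,log=s}
step 3 deliver 2→0: —
step 4 deliver 0→3: 3={back,v=0,log=s}
step 5 deliver 3→0: 0={prim,v=0,log=s}
step 6 deliver 0→1: 1={back,v=0,log=s}
step 7 deliver 1→0: —
step 8 crash(2): 2={✗back,v=0,log=s}
step 9 timeout(0): 0={back,v=1,log=s}
step 10 timeout(1): 1={prim,v=1,log=s}
step 11 propose(2,'s'): —
step 12 timeout(0): 0={back,v=2,log=s}
step 13 propose(0,'y'): —
step 14 deliver 0→1: —
step 15 deliver 1→0: —
step 16 deliver 0→3: 3={back,v=1,log=s}
step 17 deliver 3→0: —
step 18 recover(2): 2={back,v=0,log=s}
step 19 crash(2): 2={✗back,v=0,log=s}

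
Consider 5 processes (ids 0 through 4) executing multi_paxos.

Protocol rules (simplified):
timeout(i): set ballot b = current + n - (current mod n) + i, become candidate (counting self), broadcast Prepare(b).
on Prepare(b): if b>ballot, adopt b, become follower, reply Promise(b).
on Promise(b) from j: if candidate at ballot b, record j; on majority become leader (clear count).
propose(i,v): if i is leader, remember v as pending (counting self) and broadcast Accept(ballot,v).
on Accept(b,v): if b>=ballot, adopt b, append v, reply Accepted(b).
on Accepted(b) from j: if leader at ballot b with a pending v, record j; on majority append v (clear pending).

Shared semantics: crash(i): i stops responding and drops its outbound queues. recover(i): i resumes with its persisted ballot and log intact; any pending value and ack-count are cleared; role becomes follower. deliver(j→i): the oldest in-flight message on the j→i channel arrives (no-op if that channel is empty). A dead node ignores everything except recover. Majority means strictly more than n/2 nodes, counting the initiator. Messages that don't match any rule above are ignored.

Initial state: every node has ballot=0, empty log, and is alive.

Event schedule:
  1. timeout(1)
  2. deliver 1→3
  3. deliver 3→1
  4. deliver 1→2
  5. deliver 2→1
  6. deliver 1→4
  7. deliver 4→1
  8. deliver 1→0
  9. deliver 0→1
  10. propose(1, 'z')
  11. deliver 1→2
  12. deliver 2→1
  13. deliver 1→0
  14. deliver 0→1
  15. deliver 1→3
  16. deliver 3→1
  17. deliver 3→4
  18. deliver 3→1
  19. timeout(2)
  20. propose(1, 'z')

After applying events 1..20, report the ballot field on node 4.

6

step 1 timeout(1): 1={cand,b=6,log=-}
step 2 deliver 1→3: 3={foll,b=6,log=-}
step 3 deliver 3→1: —
step 4 deliver 1→2: 2={foll,b=6,log=-}
step 5 deliver 2→1: 1={lead,b=6,log=-}
step 6 deliver 1→4: 4={foll,b=6,log=-}
step 7 deliver 4→1: —
step 8 deliver 1→0: 0={foll,b=6,log=-}
step 9 deliver 0→1: —
step 10 propose(1,'z'): —
step 11 deliver 1→2: 2={foll,b=6,log=z}
step 12 deliver 2→1: —
step 13 deliver 1→0: 0={foll,b=6,log=z}
step 14 deliver 0→1: 1={lead,b=6,log=z}
step 15 deliver 1→3: 3={foll,b=6,log=z}
step 16 deliver 3→1: —
step 17 deliver 3→4: —
step 18 deliver 3→1: —
step 19 timeout(2): 2={cand,b=12,log=z}
step 20 propose(1,'z'): —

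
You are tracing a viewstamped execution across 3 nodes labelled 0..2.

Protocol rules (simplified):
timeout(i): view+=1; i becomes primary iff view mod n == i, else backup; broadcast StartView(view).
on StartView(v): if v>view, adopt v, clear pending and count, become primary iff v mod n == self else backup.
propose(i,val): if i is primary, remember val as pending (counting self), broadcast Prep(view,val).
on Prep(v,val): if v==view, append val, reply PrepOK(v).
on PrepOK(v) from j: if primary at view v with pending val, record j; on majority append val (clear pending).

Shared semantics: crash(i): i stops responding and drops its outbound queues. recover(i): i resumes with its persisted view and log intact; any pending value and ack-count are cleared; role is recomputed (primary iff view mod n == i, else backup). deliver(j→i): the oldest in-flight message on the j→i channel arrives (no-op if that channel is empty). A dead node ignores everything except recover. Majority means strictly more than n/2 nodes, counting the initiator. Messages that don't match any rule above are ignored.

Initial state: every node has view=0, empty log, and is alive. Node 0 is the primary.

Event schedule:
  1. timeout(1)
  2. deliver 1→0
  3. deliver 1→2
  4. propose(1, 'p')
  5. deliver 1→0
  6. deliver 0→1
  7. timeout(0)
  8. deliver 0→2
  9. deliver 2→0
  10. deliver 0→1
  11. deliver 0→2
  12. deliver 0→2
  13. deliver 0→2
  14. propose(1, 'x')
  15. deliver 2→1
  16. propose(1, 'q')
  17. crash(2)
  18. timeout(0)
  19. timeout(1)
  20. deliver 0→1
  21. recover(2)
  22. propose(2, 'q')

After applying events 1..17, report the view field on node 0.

2

e1 timeout(1): 1[prim,v=1,-]
e2 deliver 1→0: 0[back,v=1,-]
e3 deliver 1→2: 2[back,v=1,-]
e4 propose(1,'p'): ·
e5 deliver 1→0: 0[back,v=1,p]
e6 deliver 0→1: 1[prim,v=1,p]
e7 timeout(0): 0[back,v=2,p]
e8 deliver 0→2: 2[prim,v=2,-]
e9 deliver 2→0: ·
e10 deliver 0→1: 1[back,v=2,p]
e11 deliver 0→2: ·
e12 deliver 0→2: ·
e13 deliver 0→2: ·
e14 propose(1,'x'): ·
e15 deliver 2→1: ·
e16 propose(1,'q'): ·
e17 crash(2): 2[✗prim,v=2,-]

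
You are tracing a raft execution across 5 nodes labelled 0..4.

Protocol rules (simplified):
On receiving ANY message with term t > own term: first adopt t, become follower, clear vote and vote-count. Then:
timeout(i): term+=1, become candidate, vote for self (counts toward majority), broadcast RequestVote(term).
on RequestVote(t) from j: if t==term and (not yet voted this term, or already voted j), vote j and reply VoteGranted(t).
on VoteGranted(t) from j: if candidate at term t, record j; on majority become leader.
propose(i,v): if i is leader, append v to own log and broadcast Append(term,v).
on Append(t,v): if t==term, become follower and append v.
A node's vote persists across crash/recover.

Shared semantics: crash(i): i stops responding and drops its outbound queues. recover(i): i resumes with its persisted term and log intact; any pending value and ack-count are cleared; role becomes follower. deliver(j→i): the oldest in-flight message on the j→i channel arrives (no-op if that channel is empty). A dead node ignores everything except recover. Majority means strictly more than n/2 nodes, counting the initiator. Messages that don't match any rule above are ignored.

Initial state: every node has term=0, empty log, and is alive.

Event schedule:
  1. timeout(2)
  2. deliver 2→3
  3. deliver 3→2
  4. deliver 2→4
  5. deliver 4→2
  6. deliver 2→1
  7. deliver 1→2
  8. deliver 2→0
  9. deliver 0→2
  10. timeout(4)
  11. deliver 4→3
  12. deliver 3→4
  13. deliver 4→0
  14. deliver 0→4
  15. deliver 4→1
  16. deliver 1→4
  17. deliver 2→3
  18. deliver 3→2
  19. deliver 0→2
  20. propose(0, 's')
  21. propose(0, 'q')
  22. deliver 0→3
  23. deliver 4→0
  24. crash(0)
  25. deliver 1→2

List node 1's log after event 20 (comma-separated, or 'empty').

empty

1. timeout(2):  <2:cand t1 ->
2. deliver 2→3:  <3:foll t1 ->
3. deliver 3→2:  nop
4. deliver 2→4:  <4:foll t1 ->
5. deliver 4→2:  <2:lead t1 ->
6. deliver 2→1:  <1:foll t1 ->
7. deliver 1→2:  nop
8. deliver 2→0:  <0:foll t1 ->
9. deliver 0→2:  nop
10. timeout(4):  <4:cand t2 ->
11. deliver 4→3:  <3:foll t2 ->
12. deliver 3→4:  nop
13. deliver 4→0:  <0:foll t2 ->
14. deliver 0→4:  <4:lead t2 ->
15. deliver 4→1:  <1:foll t2 ->
16. deliver 1→4:  nop
17. deliver 2→3:  nop
18. deliver 3→2:  nop
19. deliver 0→2:  nop
20. propose(0,'s'):  nop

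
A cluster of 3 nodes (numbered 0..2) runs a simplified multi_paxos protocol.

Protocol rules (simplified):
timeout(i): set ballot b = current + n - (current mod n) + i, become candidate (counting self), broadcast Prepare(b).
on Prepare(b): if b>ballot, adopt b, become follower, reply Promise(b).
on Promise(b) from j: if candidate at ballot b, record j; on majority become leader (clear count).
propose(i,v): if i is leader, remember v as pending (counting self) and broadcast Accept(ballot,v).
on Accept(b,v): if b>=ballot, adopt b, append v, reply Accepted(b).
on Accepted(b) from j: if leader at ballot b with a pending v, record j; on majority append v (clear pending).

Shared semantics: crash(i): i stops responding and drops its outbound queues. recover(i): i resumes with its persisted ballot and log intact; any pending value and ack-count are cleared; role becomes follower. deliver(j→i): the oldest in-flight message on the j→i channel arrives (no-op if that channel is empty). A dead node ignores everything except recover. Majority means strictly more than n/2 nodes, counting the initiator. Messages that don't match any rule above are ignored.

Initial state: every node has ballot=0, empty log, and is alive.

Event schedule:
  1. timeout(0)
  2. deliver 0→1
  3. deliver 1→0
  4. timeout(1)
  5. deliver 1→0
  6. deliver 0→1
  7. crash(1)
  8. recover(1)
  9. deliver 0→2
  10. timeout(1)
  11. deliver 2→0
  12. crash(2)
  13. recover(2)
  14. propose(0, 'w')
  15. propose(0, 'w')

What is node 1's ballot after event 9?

7

e1 timeout(0): 0[cand,b=3,-]
e2 deliver 0→1: 1[foll,b=3,-]
e3 deliver 1→0: 0[lead,b=3,-]
e4 timeout(1): 1[cand,b=7,-]
e5 deliver 1→0: 0[foll,b=7,-]
e6 deliver 0→1: 1[lead,b=7,-]
e7 crash(1): 1[✗lead,b=7,-]
e8 recover(1): 1[foll,b=7,-]
e9 deliver 0→2: 2[foll,b=3,-]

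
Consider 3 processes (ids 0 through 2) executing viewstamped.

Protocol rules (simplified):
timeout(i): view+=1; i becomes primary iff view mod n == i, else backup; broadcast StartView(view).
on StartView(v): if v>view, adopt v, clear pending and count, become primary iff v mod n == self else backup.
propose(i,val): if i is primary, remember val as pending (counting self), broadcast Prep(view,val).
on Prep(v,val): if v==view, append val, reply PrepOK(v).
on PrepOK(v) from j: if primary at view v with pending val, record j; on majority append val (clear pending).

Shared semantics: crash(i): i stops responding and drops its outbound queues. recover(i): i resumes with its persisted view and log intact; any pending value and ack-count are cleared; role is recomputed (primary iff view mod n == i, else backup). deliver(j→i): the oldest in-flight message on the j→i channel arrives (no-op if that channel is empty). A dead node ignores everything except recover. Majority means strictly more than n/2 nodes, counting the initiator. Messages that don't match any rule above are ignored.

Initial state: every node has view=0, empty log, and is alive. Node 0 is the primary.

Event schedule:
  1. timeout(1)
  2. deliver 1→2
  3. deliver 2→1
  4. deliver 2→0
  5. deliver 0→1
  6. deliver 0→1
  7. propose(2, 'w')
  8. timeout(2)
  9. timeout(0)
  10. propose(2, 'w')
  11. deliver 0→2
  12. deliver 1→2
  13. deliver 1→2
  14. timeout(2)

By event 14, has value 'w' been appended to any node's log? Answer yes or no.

after 1 — timeout(1): n1:prim/v1/[-]
after 2 — deliver 1→2: n2:back/v1/[-]
after 3 — deliver 2→1: ·
after 4 — deliver 2→0: ·
after 5 — deliver 0→1: ·
after 6 — deliver 0→1: ·
after 7 — propose(2,'w'): ·
after 8 — timeout(2): n2:prim/v2/[-]
after 9 — timeout(0): n0:back/v1/[-]
after 10 — propose(2,'w'): ·
after 11 — deliver 0→2: ·
after 12 — deliver 1→2: ·
after 13 — deliver 1→2: ·
after 14 — timeout(2): n2:back/v3/[-]

no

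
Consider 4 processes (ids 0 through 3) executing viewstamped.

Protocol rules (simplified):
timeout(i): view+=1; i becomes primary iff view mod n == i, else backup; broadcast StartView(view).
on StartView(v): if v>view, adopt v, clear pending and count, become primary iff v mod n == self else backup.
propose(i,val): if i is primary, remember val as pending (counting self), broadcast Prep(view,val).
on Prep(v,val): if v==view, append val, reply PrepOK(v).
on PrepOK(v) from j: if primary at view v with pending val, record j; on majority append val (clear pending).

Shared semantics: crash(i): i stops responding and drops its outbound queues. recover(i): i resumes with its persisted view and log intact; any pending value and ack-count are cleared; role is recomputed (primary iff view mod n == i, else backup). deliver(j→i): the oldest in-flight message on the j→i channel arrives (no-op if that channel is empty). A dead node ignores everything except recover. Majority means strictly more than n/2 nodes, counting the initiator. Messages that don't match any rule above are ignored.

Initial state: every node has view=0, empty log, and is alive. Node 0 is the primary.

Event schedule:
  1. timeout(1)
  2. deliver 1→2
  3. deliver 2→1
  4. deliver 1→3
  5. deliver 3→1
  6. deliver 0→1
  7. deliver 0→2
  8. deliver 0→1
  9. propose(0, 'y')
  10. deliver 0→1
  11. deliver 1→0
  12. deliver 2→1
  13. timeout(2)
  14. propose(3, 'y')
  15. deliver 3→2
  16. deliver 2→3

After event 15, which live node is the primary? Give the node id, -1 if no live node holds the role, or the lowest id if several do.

1

[1] timeout(1) → N1(prim v1 [-])
[2] deliver 1→2 → N2(back v1 [-])
[3] deliver 2→1 → ∅
[4] deliver 1→3 → N3(back v1 [-])
[5] deliver 3→1 → ∅
[6] deliver 0→1 → ∅
[7] deliver 0→2 → ∅
[8] deliver 0→1 → ∅
[9] propose(0,'y') → ∅
[10] deliver 0→1 → ∅
[11] deliver 1→0 → N0(back v1 [-])
[12] deliver 2→1 → ∅
[13] timeout(2) → N2(prim v2 [-])
[14] propose(3,'y') → ∅
[15] deliver 3→2 → ∅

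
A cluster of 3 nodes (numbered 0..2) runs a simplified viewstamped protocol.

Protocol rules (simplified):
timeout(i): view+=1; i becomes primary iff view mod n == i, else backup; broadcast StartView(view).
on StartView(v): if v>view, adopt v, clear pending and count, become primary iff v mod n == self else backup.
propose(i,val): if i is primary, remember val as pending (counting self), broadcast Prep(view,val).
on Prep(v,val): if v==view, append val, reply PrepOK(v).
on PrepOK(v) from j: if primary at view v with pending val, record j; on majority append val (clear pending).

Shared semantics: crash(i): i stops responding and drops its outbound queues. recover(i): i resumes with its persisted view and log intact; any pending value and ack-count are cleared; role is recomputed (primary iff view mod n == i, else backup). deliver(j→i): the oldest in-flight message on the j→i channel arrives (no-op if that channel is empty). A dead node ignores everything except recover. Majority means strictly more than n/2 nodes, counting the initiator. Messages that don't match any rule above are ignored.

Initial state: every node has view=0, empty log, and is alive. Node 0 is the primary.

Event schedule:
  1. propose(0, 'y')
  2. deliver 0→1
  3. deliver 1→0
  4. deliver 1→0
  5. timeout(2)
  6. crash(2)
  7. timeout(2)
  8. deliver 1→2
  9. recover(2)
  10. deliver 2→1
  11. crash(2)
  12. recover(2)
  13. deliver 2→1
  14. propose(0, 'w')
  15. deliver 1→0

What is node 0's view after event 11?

0

after 1 — propose(0,'y'): ·
after 2 — deliver 0→1: n1:back/v0/[y]
after 3 — deliver 1→0: n0:prim/v0/[y]
after 4 — deliver 1→0: ·
after 5 — timeout(2): n2:back/v1/[-]
after 6 — crash(2): n2:✗back/v1/[-]
after 7 — timeout(2): ·
after 8 — deliver 1→2: ·
after 9 — recover(2): n2:back/v1/[-]
after 10 — deliver 2→1: ·
after 11 — crash(2): n2:✗back/v1/[-]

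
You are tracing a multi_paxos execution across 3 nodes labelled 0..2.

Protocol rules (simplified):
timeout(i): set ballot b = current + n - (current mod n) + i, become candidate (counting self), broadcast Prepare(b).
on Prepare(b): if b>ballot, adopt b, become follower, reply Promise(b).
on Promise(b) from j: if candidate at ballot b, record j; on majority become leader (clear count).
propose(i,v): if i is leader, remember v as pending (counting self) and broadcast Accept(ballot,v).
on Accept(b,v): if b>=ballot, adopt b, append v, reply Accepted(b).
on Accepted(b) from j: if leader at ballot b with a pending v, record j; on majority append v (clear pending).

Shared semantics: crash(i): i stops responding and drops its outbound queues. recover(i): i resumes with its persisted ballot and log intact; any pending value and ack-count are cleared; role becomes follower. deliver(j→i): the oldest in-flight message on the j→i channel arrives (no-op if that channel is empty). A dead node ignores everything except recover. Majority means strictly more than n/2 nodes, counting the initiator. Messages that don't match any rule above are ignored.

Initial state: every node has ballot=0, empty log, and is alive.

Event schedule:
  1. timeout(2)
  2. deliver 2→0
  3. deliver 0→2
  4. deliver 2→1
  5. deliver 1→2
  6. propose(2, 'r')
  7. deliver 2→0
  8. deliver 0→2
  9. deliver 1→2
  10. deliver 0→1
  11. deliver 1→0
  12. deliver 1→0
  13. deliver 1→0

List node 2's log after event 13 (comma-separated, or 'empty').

r

after 1 — timeout(2): n2:cand/b5/[-]
after 2 — deliver 2→0: n0:foll/b5/[-]
after 3 — deliver 0→2: n2:lead/b5/[-]
after 4 — deliver 2→1: n1:foll/b5/[-]
after 5 — deliver 1→2: ·
after 6 — propose(2,'r'): ·
after 7 — deliver 2→0: n0:foll/b5/[r]
after 8 — deliver 0→2: n2:lead/b5/[r]
after 9 — deliver 1→2: ·
after 10 — deliver 0→1: ·
after 11 — deliver 1→0: ·
after 12 — deliver 1→0: ·
after 13 — deliver 1→0: ·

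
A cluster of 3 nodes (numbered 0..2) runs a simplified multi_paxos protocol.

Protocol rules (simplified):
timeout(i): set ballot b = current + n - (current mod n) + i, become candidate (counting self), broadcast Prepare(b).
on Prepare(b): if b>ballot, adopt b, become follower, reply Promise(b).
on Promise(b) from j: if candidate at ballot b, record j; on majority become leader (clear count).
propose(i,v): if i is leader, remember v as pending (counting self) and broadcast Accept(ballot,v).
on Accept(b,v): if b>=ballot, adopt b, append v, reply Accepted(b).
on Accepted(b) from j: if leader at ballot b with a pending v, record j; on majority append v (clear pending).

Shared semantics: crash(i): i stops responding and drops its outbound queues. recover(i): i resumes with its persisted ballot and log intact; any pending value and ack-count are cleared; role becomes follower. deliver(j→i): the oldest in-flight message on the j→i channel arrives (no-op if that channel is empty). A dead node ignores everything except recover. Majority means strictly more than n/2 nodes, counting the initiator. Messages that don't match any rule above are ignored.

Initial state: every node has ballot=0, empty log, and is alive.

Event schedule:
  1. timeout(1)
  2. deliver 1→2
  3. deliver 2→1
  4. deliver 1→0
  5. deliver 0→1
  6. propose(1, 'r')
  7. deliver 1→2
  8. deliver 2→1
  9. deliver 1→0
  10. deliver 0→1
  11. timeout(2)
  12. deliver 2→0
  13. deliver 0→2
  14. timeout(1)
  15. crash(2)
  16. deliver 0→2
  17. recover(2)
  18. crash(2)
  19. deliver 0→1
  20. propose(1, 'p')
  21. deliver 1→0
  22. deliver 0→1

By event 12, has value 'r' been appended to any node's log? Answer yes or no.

step 1 timeout(1): 1={cand,b=4,log=-}
step 2 deliver 1→2: 2={foll,b=4,log=-}
step 3 deliver 2→1: 1={lead,b=4,log=-}
step 4 deliver 1→0: 0={foll,b=4,log=-}
step 5 deliver 0→1: —
step 6 propose(1,'r'): —
step 7 deliver 1→2: 2={foll,b=4,log=r}
step 8 deliver 2→1: 1={lead,b=4,log=r}
step 9 deliver 1→0: 0={foll,b=4,log=r}
step 10 deliver 0→1: —
step 11 timeout(2): 2={cand,b=8,log=r}
step 12 deliver 2→0: 0={foll,b=8,log=r}

yes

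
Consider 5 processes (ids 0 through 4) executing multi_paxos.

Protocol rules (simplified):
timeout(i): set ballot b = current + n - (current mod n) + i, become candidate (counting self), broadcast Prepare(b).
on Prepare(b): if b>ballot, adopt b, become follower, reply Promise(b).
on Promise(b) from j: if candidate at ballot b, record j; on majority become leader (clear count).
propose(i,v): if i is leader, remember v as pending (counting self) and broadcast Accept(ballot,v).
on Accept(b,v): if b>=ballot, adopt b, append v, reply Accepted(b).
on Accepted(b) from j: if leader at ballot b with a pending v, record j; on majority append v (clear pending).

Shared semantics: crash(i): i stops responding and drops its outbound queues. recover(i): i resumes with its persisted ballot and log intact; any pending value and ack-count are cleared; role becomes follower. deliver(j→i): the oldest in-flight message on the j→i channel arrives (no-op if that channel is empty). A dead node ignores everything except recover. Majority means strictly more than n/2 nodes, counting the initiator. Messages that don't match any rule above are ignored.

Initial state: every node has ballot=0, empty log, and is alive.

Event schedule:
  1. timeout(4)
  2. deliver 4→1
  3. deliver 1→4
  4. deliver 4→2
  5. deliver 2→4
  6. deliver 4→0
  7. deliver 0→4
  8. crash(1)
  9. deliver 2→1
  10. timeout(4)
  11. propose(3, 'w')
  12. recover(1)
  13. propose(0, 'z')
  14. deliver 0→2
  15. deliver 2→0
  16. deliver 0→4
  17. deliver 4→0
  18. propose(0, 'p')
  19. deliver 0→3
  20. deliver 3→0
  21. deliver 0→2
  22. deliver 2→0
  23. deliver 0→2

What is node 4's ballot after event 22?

[1] timeout(4) → N4(cand b9 [-])
[2] deliver 4→1 → N1(foll b9 [-])
[3] deliver 1→4 → ∅
[4] deliver 4→2 → N2(foll b9 [-])
[5] deliver 2→4 → N4(lead b9 [-])
[6] deliver 4→0 → N0(foll b9 [-])
[7] deliver 0→4 → ∅
[8] crash(1) → N1(✗foll b9 [-])
[9] deliver 2→1 → ∅
[10] timeout(4) → N4(cand b14 [-])
[11] propose(3,'w') → ∅
[12] recover(1) → N1(foll b9 [-])
[13] propose(0,'z') → ∅
[14] deliver 0→2 → ∅
[15] deliver 2→0 → ∅
[16] deliver 0→4 → ∅
[17] deliver 4→0 → N0(foll b14 [-])
[18] propose(0,'p') → ∅
[19] deliver 0→3 → ∅
[20] deliver 3→0 → ∅
[21] deliver 0→2 → ∅
[22] deliver 2→0 → ∅

14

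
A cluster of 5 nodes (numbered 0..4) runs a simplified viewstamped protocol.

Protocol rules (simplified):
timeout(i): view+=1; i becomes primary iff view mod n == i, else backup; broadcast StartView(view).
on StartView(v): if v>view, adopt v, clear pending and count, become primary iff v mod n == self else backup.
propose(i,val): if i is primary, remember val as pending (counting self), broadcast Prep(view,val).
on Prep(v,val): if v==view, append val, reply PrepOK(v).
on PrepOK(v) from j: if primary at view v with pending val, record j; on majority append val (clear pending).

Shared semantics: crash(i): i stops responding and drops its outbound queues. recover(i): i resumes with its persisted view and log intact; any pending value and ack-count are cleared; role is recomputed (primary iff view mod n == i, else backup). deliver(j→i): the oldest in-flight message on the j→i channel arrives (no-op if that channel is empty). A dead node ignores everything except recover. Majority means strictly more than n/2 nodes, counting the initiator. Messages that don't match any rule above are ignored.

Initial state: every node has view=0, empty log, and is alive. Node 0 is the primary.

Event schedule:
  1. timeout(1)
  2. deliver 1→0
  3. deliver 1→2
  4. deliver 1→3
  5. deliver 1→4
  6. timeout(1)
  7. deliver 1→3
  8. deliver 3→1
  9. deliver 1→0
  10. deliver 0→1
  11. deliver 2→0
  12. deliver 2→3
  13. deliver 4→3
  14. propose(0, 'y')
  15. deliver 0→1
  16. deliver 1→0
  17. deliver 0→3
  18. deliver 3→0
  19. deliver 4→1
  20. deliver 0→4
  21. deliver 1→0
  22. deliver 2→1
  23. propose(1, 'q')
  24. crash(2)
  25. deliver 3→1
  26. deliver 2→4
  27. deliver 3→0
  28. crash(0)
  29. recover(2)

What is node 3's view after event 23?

2

e1 timeout(1): 1[prim,v=1,-]
e2 deliver 1→0: 0[back,v=1,-]
e3 deliver 1→2: 2[back,v=1,-]
e4 deliver 1→3: 3[back,v=1,-]
e5 deliver 1→4: 4[back,v=1,-]
e6 timeout(1): 1[back,v=2,-]
e7 deliver 1→3: 3[back,v=2,-]
e8 deliver 3→1: ·
e9 deliver 1→0: 0[back,v=2,-]
e10 deliver 0→1: ·
e11 deliver 2→0: ·
e12 deliver 2→3: ·
e13 deliver 4→3: ·
e14 propose(0,'y'): ·
e15 deliver 0→1: ·
e16 deliver 1→0: ·
e17 deliver 0→3: ·
e18 deliver 3→0: ·
e19 deliver 4→1: ·
e20 deliver 0→4: ·
e21 deliver 1→0: ·
e22 deliver 2→1: ·
e23 propose(1,'q'): ·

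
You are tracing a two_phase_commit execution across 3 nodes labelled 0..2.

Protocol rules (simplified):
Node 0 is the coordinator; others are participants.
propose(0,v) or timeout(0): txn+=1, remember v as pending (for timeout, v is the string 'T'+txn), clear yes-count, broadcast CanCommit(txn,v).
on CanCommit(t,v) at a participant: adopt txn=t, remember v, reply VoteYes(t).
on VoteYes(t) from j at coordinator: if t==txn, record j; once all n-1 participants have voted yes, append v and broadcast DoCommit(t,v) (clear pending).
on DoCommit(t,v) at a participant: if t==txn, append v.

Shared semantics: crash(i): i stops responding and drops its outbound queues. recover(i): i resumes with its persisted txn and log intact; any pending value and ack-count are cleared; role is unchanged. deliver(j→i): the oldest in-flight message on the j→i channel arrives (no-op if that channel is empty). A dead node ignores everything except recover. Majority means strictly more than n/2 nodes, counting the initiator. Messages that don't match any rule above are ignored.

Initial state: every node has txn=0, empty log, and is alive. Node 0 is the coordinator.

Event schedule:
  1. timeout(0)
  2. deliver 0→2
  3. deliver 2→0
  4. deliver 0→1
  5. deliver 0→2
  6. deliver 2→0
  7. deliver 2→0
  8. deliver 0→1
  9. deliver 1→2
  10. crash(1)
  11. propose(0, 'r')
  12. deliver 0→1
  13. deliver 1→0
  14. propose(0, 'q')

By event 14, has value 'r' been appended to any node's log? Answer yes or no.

[1] timeout(0) → N0(coor t1 [-])
[2] deliver 0→2 → N2(part t1 [-])
[3] deliver 2→0 → ∅
[4] deliver 0→1 → N1(part t1 [-])
[5] deliver 0→2 → ∅
[6] deliver 2→0 → ∅
[7] deliver 2→0 → ∅
[8] deliver 0→1 → ∅
[9] deliver 1→2 → ∅
[10] crash(1) → N1(✗part t1 [-])
[11] propose(0,'r') → N0(coor t2 [-])
[12] deliver 0→1 → ∅
[13] deliver 1→0 → ∅
[14] propose(0,'q') → N0(coor t3 [-])

no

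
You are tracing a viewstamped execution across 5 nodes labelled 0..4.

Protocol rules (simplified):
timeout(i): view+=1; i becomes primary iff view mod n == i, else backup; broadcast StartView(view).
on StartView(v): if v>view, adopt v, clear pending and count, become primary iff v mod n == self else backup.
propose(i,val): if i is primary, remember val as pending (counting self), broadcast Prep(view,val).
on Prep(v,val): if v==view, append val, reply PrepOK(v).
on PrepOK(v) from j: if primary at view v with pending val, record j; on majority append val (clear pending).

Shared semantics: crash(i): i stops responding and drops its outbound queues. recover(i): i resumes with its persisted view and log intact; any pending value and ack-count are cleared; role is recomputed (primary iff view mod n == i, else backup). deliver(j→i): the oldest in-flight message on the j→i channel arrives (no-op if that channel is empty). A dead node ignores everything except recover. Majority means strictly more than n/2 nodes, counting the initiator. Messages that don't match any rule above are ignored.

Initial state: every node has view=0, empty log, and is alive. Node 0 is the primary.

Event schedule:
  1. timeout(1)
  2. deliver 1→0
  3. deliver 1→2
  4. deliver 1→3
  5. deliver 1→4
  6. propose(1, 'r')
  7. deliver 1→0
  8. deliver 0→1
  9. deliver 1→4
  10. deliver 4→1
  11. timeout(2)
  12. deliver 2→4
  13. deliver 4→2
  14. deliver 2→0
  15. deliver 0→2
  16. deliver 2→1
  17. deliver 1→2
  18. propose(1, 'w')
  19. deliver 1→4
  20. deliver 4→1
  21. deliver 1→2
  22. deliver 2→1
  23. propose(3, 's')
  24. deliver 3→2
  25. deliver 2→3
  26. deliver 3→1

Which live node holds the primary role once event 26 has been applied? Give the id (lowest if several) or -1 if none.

2

step 1 timeout(1): 1={prim,v=1,log=-}
step 2 deliver 1→0: 0={back,v=1,log=-}
step 3 deliver 1→2: 2={back,v=1,log=-}
step 4 deliver 1→3: 3={back,v=1,log=-}
step 5 deliver 1→4: 4={back,v=1,log=-}
step 6 propose(1,'r'): —
step 7 deliver 1→0: 0={back,v=1,log=r}
step 8 deliver 0→1: —
step 9 deliver 1→4: 4={back,v=1,log=r}
step 10 deliver 4→1: 1={prim,v=1,log=r}
step 11 timeout(2): 2={prim,v=2,log=-}
step 12 deliver 2→4: 4={back,v=2,log=r}
step 13 deliver 4→2: —
step 14 deliver 2→0: 0={back,v=2,log=r}
step 15 deliver 0→2: —
step 16 deliver 2→1: 1={back,v=2,log=r}
step 17 deliver 1→2: —
step 18 propose(1,'w'): —
step 19 deliver 1→4: —
step 20 deliver 4→1: —
step 21 deliver 1→2: —
step 22 deliver 2→1: —
step 23 propose(3,'s'): —
step 24 deliver 3→2: —
step 25 deliver 2→3: 3={back,v=2,log=-}
step 26 deliver 3→1: —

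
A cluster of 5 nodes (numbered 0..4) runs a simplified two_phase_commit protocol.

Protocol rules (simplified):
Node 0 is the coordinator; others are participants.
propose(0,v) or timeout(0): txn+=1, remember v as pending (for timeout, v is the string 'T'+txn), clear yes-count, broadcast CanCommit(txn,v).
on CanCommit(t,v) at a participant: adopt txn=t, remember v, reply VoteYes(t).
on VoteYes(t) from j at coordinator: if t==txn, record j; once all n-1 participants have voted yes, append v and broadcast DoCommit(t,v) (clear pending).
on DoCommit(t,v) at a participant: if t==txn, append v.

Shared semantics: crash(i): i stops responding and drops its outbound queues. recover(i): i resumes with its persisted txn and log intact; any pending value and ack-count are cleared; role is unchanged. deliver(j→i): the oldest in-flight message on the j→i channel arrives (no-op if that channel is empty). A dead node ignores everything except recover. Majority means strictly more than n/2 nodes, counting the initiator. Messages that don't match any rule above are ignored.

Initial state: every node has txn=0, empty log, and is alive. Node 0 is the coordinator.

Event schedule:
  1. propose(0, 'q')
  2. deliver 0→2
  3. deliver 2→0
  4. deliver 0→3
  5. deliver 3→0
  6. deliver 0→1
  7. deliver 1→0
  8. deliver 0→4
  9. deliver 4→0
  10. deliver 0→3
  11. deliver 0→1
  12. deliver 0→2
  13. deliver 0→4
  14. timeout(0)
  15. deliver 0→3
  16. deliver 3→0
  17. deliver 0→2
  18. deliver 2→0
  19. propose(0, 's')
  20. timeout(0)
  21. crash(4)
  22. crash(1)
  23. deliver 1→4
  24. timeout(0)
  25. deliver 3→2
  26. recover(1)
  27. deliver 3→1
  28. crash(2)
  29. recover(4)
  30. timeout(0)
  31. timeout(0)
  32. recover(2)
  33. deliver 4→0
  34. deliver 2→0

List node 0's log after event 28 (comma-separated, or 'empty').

q

[1] propose(0,'q') → N0(coor t1 [-])
[2] deliver 0→2 → N2(part t1 [-])
[3] deliver 2→0 → ∅
[4] deliver 0→3 → N3(part t1 [-])
[5] deliver 3→0 → ∅
[6] deliver 0→1 → N1(part t1 [-])
[7] deliver 1→0 → ∅
[8] deliver 0→4 → N4(part t1 [-])
[9] deliver 4→0 → N0(coor t1 [q])
[10] deliver 0→3 → N3(part t1 [q])
[11] deliver 0→1 → N1(part t1 [q])
[12] deliver 0→2 → N2(part t1 [q])
[13] deliver 0→4 → N4(part t1 [q])
[14] timeout(0) → N0(coor t2 [q])
[15] deliver 0→3 → N3(part t2 [q])
[16] deliver 3→0 → ∅
[17] deliver 0→2 → N2(part t2 [q])
[18] deliver 2→0 → ∅
[19] propose(0,'s') → N0(coor t3 [q])
[20] timeout(0) → N0(coor t4 [q])
[21] crash(4) → N4(✗part t1 [q])
[22] crash(1) → N1(✗part t1 [q])
[23] deliver 1→4 → ∅
[24] timeout(0) → N0(coor t5 [q])
[25] deliver 3→2 → ∅
[26] recover(1) → N1(part t1 [q])
[27] deliver 3→1 → ∅
[28] crash(2) → N2(✗part t2 [q])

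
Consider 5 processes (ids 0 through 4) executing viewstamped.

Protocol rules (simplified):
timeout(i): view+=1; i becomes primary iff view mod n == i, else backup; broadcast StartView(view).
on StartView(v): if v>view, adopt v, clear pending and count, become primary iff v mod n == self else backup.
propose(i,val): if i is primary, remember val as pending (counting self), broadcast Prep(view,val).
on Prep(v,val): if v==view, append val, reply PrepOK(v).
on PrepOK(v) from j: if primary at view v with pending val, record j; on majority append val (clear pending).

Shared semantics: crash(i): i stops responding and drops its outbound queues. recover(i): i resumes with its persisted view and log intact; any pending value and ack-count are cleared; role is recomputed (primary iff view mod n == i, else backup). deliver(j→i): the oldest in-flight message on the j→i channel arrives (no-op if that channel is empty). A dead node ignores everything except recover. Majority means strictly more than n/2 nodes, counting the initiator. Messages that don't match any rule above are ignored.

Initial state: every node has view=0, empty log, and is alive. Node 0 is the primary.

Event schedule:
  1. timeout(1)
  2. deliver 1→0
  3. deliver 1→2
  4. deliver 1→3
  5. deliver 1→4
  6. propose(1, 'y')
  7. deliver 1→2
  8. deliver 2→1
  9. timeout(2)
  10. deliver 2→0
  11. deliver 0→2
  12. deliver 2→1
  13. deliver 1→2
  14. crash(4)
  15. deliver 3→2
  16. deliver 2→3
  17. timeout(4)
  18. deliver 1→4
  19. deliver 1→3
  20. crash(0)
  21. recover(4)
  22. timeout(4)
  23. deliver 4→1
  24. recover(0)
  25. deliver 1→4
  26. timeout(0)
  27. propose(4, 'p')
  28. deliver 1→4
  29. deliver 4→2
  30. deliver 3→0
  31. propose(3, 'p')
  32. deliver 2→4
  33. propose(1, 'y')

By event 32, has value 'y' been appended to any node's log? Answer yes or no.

yes

1. timeout(1):  <1:prim v1 ->
2. deliver 1→0:  <0:back v1 ->
3. deliver 1→2:  <2:back v1 ->
4. deliver 1→3:  <3:back v1 ->
5. deliver 1→4:  <4:back v1 ->
6. propose(1,'y'):  nop
7. deliver 1→2:  <2:back v1 y>
8. deliver 2→1:  nop
9. timeout(2):  <2:prim v2 y>
10. deliver 2→0:  <0:back v2 ->
11. deliver 0→2:  nop
12. deliver 2→1:  <1:back v2 ->
13. deliver 1→2:  nop
14. crash(4):  <4:✗back v1 ->
15. deliver 3→2:  nop
16. deliver 2→3:  <3:back v2 ->
17. timeout(4):  nop
18. deliver 1→4:  nop
19. deliver 1→3:  nop
20. crash(0):  <0:✗back v2 ->
21. recover(4):  <4:back v1 ->
22. timeout(4):  <4:back v2 ->
23. deliver 4→1:  nop
24. recover(0):  <0:back v2 ->
25. deliver 1→4:  nop
26. timeout(0):  <0:back v3 ->
27. propose(4,'p'):  nop
28. deliver 1→4:  nop
29. deliver 4→2:  nop
30. deliver 3→0:  nop
31. propose(3,'p'):  nop
32. deliver 2→4:  nop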